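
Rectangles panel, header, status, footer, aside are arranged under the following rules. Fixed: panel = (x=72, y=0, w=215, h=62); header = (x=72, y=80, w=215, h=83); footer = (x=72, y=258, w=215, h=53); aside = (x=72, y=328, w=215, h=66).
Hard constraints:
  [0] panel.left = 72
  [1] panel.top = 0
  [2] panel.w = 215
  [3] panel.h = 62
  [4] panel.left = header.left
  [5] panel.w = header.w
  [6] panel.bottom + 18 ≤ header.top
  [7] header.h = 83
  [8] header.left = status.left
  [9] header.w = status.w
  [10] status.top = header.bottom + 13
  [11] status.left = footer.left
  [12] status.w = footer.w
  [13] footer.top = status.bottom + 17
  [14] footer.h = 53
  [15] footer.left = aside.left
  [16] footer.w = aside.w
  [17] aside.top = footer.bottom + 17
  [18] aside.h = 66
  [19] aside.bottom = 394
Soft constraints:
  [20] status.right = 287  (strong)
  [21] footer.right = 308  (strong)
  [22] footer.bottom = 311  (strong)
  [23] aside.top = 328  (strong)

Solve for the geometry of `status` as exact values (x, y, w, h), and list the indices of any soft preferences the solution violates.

1. status.x = 72  [header.left = status.left]
2. status.w = 215  [header.w = status.w]
3. status.y = 176  [status.top = header.bottom + 13]
4. status.h = 65  [footer.top = status.bottom + 17]

status = (x=72, y=176, w=215, h=65)
violated soft preferences: 21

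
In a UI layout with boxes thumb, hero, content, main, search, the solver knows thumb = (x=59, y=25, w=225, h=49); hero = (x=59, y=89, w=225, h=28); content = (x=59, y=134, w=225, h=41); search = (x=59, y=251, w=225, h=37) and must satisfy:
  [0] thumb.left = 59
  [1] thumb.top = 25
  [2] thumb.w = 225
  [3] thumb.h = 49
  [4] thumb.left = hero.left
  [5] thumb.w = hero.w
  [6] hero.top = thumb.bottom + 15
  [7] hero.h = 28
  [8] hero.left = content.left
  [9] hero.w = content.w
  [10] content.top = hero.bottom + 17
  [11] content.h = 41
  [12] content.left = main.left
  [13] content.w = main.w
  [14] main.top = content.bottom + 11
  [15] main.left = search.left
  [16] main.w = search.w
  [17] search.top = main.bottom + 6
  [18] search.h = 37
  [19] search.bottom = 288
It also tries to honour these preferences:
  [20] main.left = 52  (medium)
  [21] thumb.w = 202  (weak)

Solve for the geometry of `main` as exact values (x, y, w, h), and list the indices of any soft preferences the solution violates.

main = (x=59, y=186, w=225, h=59)
violated soft preferences: 20, 21

1. main.x = 59  [content.left = main.left]
2. main.w = 225  [content.w = main.w]
3. main.y = 186  [main.top = content.bottom + 11]
4. main.h = 59  [search.top = main.bottom + 6]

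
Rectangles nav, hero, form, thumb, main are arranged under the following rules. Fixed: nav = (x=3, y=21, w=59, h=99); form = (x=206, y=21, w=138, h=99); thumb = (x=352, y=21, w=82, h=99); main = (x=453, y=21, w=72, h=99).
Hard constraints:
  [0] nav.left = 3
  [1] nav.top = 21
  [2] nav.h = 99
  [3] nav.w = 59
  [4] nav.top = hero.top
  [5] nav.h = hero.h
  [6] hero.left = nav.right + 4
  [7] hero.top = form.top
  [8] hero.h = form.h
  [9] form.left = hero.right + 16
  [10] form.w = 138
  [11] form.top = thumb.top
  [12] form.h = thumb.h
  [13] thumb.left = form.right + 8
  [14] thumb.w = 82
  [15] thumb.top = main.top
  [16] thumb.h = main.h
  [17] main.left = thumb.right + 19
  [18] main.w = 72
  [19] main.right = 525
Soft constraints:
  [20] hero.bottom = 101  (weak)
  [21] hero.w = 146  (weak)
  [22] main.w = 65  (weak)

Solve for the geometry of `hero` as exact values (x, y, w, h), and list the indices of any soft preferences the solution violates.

1. hero.y = 21  [nav.top = hero.top]
2. hero.h = 99  [nav.h = hero.h]
3. hero.x = 66  [hero.left = nav.right + 4]
4. hero.w = 124  [form.left = hero.right + 16]

hero = (x=66, y=21, w=124, h=99)
violated soft preferences: 20, 21, 22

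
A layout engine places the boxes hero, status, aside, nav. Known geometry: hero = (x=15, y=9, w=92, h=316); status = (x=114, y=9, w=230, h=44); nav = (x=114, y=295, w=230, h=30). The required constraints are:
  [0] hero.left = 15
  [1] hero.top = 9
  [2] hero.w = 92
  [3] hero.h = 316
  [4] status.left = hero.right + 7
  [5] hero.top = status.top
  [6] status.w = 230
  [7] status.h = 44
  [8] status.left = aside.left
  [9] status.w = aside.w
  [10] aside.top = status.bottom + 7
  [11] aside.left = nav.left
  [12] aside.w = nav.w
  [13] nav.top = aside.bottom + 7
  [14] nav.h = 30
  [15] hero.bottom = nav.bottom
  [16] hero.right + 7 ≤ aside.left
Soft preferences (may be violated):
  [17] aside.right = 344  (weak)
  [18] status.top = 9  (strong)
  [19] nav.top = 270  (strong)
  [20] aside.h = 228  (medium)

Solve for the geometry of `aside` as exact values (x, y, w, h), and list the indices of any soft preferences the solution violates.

1. aside.x = 114  [status.left = aside.left]
2. aside.w = 230  [status.w = aside.w]
3. aside.y = 60  [aside.top = status.bottom + 7]
4. aside.h = 228  [nav.top = aside.bottom + 7]

aside = (x=114, y=60, w=230, h=228)
violated soft preferences: 19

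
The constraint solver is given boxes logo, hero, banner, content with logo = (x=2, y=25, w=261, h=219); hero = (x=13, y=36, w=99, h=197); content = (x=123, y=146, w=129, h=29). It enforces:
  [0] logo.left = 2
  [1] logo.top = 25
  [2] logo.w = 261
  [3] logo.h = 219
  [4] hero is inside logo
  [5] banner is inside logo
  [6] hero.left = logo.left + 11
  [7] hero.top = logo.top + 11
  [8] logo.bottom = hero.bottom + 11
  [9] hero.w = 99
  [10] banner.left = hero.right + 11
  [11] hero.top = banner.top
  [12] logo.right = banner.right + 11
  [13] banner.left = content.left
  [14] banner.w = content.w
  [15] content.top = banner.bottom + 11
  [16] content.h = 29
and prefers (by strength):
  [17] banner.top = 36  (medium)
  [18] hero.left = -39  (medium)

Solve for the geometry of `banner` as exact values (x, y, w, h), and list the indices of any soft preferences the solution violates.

1. banner.x = 123  [banner.left = hero.right + 11]
2. banner.y = 36  [hero.top = banner.top]
3. banner.w = 129  [logo.right = banner.right + 11]
4. banner.h = 99  [content.top = banner.bottom + 11]

banner = (x=123, y=36, w=129, h=99)
violated soft preferences: 18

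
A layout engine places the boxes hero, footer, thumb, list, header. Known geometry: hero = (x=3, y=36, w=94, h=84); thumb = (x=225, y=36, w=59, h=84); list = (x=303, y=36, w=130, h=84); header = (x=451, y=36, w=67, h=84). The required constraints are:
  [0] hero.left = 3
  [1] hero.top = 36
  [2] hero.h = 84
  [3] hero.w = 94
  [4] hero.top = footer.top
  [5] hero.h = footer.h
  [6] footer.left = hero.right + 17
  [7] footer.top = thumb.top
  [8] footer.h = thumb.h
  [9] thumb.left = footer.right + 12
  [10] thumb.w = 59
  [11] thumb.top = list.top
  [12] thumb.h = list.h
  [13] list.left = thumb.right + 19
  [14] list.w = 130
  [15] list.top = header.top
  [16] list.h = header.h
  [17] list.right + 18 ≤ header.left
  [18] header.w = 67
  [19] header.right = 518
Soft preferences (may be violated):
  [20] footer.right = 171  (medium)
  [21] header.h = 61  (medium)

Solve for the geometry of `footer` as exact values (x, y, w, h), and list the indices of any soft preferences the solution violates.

1. footer.y = 36  [hero.top = footer.top]
2. footer.h = 84  [hero.h = footer.h]
3. footer.x = 114  [footer.left = hero.right + 17]
4. footer.w = 99  [thumb.left = footer.right + 12]

footer = (x=114, y=36, w=99, h=84)
violated soft preferences: 20, 21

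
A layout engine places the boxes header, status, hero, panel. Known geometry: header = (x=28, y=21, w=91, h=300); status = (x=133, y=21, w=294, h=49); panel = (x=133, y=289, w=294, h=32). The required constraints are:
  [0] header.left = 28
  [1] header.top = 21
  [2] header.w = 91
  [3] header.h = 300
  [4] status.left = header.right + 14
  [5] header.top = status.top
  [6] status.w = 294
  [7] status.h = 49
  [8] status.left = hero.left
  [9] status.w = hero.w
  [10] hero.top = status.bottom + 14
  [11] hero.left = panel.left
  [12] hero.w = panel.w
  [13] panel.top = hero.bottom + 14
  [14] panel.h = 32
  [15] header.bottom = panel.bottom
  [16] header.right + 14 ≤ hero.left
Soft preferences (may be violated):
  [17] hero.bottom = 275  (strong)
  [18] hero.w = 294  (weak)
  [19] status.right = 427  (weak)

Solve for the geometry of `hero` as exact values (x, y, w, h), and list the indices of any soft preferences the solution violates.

1. hero.x = 133  [status.left = hero.left]
2. hero.w = 294  [status.w = hero.w]
3. hero.y = 84  [hero.top = status.bottom + 14]
4. hero.h = 191  [panel.top = hero.bottom + 14]

hero = (x=133, y=84, w=294, h=191)
violated soft preferences: none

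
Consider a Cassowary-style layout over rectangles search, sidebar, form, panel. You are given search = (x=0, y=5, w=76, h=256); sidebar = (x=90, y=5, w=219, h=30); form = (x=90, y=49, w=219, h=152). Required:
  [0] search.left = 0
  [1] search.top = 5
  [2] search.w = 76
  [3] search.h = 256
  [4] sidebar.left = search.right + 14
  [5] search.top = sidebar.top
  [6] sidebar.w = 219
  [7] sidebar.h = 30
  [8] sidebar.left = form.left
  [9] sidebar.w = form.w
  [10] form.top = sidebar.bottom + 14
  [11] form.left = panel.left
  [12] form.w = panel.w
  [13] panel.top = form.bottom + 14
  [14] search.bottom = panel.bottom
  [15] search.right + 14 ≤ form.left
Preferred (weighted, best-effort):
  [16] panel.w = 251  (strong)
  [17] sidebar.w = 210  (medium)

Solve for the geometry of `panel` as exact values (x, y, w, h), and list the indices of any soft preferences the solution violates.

1. panel.x = 90  [form.left = panel.left]
2. panel.w = 219  [form.w = panel.w]
3. panel.y = 215  [panel.top = form.bottom + 14]
4. panel.h = 46  [search.bottom = panel.bottom]

panel = (x=90, y=215, w=219, h=46)
violated soft preferences: 16, 17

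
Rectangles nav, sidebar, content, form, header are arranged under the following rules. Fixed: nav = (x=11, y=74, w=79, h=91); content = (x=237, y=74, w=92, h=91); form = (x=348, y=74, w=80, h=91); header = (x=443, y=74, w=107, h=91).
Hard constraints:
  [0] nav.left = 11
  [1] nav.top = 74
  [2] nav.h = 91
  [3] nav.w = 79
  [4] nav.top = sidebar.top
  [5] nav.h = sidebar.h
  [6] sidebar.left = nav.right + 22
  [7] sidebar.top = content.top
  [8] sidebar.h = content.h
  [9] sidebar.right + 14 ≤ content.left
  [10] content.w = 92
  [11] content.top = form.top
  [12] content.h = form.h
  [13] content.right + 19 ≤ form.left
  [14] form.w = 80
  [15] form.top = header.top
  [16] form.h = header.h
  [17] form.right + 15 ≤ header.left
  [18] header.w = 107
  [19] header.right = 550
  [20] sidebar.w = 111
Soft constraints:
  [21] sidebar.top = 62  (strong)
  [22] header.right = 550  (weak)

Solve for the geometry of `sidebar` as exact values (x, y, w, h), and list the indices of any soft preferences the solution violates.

sidebar = (x=112, y=74, w=111, h=91)
violated soft preferences: 21

1. sidebar.y = 74  [nav.top = sidebar.top]
2. sidebar.h = 91  [nav.h = sidebar.h]
3. sidebar.x = 112  [sidebar.left = nav.right + 22]
4. sidebar.w = 111  [sidebar.w = 111]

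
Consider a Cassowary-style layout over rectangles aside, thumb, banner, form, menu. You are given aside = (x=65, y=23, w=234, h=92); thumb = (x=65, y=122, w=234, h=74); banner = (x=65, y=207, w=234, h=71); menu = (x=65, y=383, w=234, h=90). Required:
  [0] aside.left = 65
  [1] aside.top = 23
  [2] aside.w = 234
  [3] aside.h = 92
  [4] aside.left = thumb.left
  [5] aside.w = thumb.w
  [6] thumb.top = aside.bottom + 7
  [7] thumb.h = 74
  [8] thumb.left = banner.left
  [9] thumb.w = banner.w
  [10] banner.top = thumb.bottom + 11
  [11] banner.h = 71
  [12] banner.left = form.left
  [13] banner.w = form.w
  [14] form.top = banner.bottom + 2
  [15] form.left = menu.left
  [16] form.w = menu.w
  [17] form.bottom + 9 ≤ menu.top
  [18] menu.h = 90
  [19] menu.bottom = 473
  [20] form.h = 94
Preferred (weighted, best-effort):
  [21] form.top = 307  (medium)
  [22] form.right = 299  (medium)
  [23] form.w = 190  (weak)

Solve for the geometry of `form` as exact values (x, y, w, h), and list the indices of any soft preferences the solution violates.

1. form.x = 65  [banner.left = form.left]
2. form.w = 234  [banner.w = form.w]
3. form.y = 280  [form.top = banner.bottom + 2]
4. form.h = 94  [form.h = 94]

form = (x=65, y=280, w=234, h=94)
violated soft preferences: 21, 23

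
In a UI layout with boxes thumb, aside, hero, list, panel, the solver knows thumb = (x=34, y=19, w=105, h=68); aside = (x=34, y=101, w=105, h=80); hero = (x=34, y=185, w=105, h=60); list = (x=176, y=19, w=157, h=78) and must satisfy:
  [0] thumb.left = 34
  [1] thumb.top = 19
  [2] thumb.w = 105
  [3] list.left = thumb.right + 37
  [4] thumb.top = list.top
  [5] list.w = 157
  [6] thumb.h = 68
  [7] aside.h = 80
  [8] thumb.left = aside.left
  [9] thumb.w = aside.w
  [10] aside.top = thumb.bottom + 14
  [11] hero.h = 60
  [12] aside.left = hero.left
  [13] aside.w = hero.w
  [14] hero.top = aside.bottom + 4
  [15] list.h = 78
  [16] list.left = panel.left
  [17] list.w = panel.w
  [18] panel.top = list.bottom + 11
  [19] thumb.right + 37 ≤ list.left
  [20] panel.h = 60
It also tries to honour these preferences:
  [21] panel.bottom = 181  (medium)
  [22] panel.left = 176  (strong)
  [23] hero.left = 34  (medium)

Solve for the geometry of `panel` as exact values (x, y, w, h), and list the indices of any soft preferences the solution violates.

1. panel.x = 176  [list.left = panel.left]
2. panel.w = 157  [list.w = panel.w]
3. panel.y = 108  [panel.top = list.bottom + 11]
4. panel.h = 60  [panel.h = 60]

panel = (x=176, y=108, w=157, h=60)
violated soft preferences: 21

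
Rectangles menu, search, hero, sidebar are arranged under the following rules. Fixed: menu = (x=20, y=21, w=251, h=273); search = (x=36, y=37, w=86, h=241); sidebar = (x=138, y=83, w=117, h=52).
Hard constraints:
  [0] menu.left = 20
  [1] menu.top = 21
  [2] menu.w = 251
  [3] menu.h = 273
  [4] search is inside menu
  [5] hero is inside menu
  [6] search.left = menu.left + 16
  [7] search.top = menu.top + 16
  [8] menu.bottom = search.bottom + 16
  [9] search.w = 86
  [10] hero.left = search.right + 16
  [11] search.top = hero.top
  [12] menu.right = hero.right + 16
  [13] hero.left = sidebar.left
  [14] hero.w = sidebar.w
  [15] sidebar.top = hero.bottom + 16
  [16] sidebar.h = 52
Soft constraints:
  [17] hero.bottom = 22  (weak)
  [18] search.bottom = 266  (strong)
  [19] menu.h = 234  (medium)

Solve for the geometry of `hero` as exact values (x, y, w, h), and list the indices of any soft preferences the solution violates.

hero = (x=138, y=37, w=117, h=30)
violated soft preferences: 17, 18, 19

1. hero.x = 138  [hero.left = search.right + 16]
2. hero.y = 37  [search.top = hero.top]
3. hero.w = 117  [menu.right = hero.right + 16]
4. hero.h = 30  [sidebar.top = hero.bottom + 16]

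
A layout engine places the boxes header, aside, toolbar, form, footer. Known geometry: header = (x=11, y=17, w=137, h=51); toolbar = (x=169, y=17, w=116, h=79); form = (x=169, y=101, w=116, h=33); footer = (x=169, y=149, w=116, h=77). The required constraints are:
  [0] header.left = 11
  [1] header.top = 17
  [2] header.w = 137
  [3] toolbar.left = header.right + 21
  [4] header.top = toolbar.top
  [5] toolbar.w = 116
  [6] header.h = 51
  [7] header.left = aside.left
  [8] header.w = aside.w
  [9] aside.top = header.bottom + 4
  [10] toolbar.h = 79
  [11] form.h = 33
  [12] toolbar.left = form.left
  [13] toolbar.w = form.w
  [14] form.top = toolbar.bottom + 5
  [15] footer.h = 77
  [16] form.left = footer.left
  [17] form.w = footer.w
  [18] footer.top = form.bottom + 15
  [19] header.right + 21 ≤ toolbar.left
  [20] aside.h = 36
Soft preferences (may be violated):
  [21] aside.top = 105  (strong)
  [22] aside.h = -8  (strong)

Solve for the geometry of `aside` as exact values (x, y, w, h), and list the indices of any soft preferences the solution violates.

1. aside.x = 11  [header.left = aside.left]
2. aside.w = 137  [header.w = aside.w]
3. aside.y = 72  [aside.top = header.bottom + 4]
4. aside.h = 36  [aside.h = 36]

aside = (x=11, y=72, w=137, h=36)
violated soft preferences: 21, 22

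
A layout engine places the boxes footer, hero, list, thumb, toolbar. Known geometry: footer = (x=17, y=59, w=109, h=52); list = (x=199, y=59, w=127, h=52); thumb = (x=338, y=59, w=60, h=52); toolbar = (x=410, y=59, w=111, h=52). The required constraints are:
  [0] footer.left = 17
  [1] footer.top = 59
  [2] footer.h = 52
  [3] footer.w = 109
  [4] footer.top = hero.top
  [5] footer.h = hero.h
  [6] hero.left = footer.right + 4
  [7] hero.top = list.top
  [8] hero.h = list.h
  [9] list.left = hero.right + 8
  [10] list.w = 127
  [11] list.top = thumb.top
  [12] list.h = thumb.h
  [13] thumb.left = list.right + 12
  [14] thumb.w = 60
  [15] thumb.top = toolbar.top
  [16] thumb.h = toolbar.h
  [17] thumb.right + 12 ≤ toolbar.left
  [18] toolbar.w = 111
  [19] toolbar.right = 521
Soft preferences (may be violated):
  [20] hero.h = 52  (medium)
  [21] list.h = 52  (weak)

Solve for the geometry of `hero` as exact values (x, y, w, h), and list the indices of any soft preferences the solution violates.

1. hero.y = 59  [footer.top = hero.top]
2. hero.h = 52  [footer.h = hero.h]
3. hero.x = 130  [hero.left = footer.right + 4]
4. hero.w = 61  [list.left = hero.right + 8]

hero = (x=130, y=59, w=61, h=52)
violated soft preferences: none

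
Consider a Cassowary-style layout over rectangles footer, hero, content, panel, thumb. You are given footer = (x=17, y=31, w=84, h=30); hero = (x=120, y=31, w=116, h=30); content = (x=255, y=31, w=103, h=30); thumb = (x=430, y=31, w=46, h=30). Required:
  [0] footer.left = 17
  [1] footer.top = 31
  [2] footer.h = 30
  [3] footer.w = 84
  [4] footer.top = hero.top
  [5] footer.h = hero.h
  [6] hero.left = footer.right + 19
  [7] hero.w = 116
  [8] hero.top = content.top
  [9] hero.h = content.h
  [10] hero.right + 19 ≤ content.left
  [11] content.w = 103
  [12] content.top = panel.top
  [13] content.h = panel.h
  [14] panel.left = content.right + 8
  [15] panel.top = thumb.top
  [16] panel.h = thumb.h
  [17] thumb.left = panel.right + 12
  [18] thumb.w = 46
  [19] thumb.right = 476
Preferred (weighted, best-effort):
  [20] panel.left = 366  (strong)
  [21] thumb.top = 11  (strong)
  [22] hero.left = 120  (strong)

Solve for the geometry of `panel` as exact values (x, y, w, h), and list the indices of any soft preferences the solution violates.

1. panel.y = 31  [content.top = panel.top]
2. panel.h = 30  [content.h = panel.h]
3. panel.x = 366  [panel.left = content.right + 8]
4. panel.w = 52  [thumb.left = panel.right + 12]

panel = (x=366, y=31, w=52, h=30)
violated soft preferences: 21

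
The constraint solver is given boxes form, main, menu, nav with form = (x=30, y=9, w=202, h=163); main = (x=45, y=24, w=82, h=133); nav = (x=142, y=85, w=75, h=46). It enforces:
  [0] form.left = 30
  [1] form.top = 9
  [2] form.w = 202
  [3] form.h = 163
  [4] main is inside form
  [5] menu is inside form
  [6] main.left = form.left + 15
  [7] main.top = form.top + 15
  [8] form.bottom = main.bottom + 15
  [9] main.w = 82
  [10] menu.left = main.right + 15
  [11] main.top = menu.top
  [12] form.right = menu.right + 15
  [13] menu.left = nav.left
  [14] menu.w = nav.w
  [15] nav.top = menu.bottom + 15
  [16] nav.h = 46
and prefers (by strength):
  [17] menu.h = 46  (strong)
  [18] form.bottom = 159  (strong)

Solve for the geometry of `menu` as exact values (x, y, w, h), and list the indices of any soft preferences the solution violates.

menu = (x=142, y=24, w=75, h=46)
violated soft preferences: 18

1. menu.x = 142  [menu.left = main.right + 15]
2. menu.y = 24  [main.top = menu.top]
3. menu.w = 75  [form.right = menu.right + 15]
4. menu.h = 46  [nav.top = menu.bottom + 15]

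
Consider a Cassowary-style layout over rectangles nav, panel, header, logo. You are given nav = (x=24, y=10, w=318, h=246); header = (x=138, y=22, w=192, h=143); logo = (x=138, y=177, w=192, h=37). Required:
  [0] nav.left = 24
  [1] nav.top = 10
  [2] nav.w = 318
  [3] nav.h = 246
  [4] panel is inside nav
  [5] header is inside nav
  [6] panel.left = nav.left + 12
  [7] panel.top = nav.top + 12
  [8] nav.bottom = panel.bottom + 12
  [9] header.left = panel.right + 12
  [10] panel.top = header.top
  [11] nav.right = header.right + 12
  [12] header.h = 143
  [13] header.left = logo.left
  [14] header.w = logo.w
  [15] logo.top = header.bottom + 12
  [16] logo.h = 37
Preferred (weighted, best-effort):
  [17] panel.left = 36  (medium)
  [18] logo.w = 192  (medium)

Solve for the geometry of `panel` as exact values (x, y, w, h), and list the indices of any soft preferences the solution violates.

1. panel.x = 36  [panel.left = nav.left + 12]
2. panel.y = 22  [panel.top = nav.top + 12]
3. panel.h = 222  [nav.bottom = panel.bottom + 12]
4. panel.w = 90  [header.left = panel.right + 12]

panel = (x=36, y=22, w=90, h=222)
violated soft preferences: none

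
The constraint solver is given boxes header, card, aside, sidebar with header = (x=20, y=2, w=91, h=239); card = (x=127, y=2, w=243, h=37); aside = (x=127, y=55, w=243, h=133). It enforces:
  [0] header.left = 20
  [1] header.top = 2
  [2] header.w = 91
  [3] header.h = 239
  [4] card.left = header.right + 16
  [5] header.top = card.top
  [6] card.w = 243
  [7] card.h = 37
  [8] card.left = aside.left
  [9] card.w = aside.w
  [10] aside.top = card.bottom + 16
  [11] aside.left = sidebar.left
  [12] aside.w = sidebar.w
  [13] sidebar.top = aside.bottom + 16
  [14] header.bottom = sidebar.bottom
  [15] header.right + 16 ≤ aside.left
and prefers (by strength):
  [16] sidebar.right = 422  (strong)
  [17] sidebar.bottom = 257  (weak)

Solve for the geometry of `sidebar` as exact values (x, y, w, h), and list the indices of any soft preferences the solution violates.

sidebar = (x=127, y=204, w=243, h=37)
violated soft preferences: 16, 17

1. sidebar.x = 127  [aside.left = sidebar.left]
2. sidebar.w = 243  [aside.w = sidebar.w]
3. sidebar.y = 204  [sidebar.top = aside.bottom + 16]
4. sidebar.h = 37  [header.bottom = sidebar.bottom]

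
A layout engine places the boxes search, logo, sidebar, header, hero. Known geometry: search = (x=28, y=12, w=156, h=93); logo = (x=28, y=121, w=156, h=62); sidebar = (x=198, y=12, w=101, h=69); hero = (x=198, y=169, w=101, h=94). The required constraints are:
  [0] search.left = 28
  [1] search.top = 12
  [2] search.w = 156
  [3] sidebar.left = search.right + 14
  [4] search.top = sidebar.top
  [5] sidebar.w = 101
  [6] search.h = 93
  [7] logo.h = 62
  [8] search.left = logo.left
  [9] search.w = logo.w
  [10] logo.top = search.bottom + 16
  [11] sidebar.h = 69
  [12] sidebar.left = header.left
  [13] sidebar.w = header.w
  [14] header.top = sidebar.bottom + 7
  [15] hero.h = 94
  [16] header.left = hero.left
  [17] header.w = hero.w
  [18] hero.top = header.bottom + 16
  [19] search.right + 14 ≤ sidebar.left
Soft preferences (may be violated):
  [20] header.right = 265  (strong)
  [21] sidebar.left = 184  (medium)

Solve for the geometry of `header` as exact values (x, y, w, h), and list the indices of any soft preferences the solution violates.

1. header.x = 198  [sidebar.left = header.left]
2. header.w = 101  [sidebar.w = header.w]
3. header.y = 88  [header.top = sidebar.bottom + 7]
4. header.h = 65  [hero.top = header.bottom + 16]

header = (x=198, y=88, w=101, h=65)
violated soft preferences: 20, 21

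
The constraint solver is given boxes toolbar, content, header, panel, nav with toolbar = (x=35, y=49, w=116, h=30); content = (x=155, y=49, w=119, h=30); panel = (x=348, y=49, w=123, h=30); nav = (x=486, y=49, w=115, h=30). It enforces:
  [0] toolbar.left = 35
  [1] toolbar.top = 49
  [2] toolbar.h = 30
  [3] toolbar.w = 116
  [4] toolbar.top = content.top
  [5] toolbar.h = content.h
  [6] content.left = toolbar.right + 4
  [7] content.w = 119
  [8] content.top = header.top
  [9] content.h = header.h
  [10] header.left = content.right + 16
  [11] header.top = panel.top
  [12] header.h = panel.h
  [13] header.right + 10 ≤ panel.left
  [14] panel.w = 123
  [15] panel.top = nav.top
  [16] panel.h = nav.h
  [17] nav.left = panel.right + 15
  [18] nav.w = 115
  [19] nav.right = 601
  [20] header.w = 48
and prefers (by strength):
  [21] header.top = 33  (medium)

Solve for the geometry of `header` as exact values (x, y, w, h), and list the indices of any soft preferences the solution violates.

header = (x=290, y=49, w=48, h=30)
violated soft preferences: 21

1. header.y = 49  [content.top = header.top]
2. header.h = 30  [content.h = header.h]
3. header.x = 290  [header.left = content.right + 16]
4. header.w = 48  [header.w = 48]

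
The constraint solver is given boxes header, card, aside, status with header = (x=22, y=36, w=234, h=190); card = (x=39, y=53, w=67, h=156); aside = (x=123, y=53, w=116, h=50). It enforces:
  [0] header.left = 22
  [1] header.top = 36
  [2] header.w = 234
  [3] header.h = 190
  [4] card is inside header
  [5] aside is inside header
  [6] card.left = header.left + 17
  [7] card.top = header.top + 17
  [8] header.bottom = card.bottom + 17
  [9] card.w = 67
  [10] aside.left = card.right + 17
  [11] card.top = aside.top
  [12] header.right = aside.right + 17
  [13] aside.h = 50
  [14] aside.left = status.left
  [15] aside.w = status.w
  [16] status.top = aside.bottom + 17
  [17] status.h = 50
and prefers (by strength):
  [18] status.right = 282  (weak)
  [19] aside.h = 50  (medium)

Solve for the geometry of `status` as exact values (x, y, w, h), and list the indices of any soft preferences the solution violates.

status = (x=123, y=120, w=116, h=50)
violated soft preferences: 18

1. status.x = 123  [aside.left = status.left]
2. status.w = 116  [aside.w = status.w]
3. status.y = 120  [status.top = aside.bottom + 17]
4. status.h = 50  [status.h = 50]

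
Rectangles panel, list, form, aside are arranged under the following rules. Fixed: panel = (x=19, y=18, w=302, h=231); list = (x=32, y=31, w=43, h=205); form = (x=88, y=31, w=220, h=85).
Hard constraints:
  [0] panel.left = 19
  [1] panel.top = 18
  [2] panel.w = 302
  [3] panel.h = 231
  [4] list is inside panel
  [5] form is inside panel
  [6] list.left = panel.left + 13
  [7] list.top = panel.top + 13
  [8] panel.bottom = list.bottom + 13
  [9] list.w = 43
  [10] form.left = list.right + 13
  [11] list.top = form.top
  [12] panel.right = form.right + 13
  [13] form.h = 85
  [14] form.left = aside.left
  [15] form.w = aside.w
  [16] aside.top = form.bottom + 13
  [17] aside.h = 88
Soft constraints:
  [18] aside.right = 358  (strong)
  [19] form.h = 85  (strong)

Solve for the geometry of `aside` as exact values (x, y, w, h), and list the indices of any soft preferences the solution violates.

1. aside.x = 88  [form.left = aside.left]
2. aside.w = 220  [form.w = aside.w]
3. aside.y = 129  [aside.top = form.bottom + 13]
4. aside.h = 88  [aside.h = 88]

aside = (x=88, y=129, w=220, h=88)
violated soft preferences: 18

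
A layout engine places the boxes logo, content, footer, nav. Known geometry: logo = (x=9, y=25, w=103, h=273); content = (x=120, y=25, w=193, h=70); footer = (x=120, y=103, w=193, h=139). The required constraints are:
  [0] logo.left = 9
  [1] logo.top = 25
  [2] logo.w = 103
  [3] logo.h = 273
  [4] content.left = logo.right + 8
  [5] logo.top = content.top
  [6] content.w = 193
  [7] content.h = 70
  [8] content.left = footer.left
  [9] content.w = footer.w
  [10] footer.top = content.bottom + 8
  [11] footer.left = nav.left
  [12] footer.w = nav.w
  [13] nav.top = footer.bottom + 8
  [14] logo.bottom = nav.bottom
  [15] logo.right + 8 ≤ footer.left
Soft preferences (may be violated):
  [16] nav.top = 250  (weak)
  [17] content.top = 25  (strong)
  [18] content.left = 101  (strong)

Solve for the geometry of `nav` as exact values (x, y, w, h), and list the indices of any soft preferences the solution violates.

1. nav.x = 120  [footer.left = nav.left]
2. nav.w = 193  [footer.w = nav.w]
3. nav.y = 250  [nav.top = footer.bottom + 8]
4. nav.h = 48  [logo.bottom = nav.bottom]

nav = (x=120, y=250, w=193, h=48)
violated soft preferences: 18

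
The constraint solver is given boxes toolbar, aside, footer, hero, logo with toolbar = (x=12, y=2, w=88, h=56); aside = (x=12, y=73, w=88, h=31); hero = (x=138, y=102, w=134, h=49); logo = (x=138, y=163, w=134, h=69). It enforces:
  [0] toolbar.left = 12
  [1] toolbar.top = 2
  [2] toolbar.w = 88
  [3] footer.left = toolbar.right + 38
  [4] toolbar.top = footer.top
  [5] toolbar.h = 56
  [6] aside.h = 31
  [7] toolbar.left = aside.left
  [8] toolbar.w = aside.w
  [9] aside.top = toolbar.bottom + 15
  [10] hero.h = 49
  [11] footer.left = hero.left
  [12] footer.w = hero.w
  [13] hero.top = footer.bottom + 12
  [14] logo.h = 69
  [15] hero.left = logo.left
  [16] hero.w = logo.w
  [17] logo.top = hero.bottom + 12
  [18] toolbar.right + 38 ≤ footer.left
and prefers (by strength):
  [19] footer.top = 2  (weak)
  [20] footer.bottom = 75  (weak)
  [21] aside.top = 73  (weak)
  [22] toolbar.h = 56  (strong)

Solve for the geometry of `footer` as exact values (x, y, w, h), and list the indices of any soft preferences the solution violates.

1. footer.x = 138  [footer.left = toolbar.right + 38]
2. footer.y = 2  [toolbar.top = footer.top]
3. footer.w = 134  [footer.w = hero.w]
4. footer.h = 88  [hero.top = footer.bottom + 12]

footer = (x=138, y=2, w=134, h=88)
violated soft preferences: 20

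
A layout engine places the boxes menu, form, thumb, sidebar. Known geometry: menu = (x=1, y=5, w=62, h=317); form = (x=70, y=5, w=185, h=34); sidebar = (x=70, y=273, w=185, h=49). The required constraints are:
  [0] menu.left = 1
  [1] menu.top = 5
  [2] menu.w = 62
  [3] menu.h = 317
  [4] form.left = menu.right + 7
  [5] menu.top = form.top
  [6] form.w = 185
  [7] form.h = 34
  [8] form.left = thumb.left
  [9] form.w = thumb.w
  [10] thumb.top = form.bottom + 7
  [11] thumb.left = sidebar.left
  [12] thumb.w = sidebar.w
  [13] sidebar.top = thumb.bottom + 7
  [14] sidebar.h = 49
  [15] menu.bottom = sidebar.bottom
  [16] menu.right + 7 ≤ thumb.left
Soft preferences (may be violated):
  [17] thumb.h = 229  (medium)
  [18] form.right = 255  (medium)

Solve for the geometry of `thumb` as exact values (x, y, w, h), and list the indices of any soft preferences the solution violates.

thumb = (x=70, y=46, w=185, h=220)
violated soft preferences: 17

1. thumb.x = 70  [form.left = thumb.left]
2. thumb.w = 185  [form.w = thumb.w]
3. thumb.y = 46  [thumb.top = form.bottom + 7]
4. thumb.h = 220  [sidebar.top = thumb.bottom + 7]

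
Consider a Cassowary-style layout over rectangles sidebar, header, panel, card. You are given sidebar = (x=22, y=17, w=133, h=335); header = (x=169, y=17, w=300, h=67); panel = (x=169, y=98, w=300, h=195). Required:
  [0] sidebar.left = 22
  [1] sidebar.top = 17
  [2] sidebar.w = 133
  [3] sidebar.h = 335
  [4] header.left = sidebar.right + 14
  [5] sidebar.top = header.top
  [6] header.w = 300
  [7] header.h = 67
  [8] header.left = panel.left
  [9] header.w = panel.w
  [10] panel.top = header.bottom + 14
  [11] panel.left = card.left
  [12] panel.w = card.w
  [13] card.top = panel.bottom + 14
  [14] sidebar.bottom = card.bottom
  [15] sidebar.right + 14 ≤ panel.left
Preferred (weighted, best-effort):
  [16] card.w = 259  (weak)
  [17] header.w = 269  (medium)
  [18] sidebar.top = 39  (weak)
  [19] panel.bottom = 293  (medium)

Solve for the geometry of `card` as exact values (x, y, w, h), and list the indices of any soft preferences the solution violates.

card = (x=169, y=307, w=300, h=45)
violated soft preferences: 16, 17, 18

1. card.x = 169  [panel.left = card.left]
2. card.w = 300  [panel.w = card.w]
3. card.y = 307  [card.top = panel.bottom + 14]
4. card.h = 45  [sidebar.bottom = card.bottom]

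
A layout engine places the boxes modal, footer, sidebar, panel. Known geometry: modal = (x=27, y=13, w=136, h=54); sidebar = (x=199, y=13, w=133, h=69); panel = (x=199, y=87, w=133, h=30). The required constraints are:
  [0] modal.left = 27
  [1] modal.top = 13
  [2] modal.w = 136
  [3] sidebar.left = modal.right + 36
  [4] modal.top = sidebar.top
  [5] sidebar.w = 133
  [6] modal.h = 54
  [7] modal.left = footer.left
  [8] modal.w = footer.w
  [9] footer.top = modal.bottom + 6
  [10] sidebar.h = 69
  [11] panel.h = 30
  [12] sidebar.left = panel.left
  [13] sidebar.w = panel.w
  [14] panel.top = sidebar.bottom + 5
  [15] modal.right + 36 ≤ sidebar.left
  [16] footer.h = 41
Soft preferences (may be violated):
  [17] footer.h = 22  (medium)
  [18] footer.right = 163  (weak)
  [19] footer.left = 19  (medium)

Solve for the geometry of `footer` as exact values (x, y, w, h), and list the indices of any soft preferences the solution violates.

footer = (x=27, y=73, w=136, h=41)
violated soft preferences: 17, 19

1. footer.x = 27  [modal.left = footer.left]
2. footer.w = 136  [modal.w = footer.w]
3. footer.y = 73  [footer.top = modal.bottom + 6]
4. footer.h = 41  [footer.h = 41]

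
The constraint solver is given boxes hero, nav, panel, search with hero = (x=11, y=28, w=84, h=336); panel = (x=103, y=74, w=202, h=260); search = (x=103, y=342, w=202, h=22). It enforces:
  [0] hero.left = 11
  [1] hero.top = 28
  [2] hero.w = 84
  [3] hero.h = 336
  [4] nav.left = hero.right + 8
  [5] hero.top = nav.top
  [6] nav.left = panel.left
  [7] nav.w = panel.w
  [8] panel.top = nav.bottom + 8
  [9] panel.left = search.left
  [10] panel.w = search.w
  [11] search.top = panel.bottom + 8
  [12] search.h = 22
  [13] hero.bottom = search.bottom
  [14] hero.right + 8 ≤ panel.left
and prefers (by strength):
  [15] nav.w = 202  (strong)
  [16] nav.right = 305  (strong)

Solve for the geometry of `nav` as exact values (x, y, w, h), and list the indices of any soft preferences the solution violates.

1. nav.x = 103  [nav.left = hero.right + 8]
2. nav.y = 28  [hero.top = nav.top]
3. nav.w = 202  [nav.w = panel.w]
4. nav.h = 38  [panel.top = nav.bottom + 8]

nav = (x=103, y=28, w=202, h=38)
violated soft preferences: none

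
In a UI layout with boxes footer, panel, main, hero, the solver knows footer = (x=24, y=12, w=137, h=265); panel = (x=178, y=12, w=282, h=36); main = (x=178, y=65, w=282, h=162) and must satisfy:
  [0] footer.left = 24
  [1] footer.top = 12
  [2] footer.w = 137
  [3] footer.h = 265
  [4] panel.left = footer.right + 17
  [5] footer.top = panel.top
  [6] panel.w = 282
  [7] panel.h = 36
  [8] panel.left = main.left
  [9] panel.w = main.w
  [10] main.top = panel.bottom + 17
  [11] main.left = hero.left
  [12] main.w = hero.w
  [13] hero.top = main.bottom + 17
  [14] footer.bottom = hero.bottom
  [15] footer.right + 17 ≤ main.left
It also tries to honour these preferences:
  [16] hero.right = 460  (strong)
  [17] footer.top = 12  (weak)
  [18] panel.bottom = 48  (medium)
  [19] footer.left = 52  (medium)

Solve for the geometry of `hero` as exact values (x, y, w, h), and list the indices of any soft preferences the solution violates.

hero = (x=178, y=244, w=282, h=33)
violated soft preferences: 19

1. hero.x = 178  [main.left = hero.left]
2. hero.w = 282  [main.w = hero.w]
3. hero.y = 244  [hero.top = main.bottom + 17]
4. hero.h = 33  [footer.bottom = hero.bottom]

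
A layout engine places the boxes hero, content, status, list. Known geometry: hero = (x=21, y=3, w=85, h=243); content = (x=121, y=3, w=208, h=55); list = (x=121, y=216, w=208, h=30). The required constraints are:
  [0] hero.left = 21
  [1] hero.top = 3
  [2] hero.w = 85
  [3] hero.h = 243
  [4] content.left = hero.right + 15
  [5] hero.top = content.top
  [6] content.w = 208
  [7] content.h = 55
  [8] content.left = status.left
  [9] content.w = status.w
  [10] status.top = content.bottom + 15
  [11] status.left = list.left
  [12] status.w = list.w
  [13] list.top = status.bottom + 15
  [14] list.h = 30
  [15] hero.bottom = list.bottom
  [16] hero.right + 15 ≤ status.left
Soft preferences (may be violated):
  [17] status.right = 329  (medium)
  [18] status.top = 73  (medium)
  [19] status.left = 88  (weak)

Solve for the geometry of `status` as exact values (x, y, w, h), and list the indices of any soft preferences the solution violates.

1. status.x = 121  [content.left = status.left]
2. status.w = 208  [content.w = status.w]
3. status.y = 73  [status.top = content.bottom + 15]
4. status.h = 128  [list.top = status.bottom + 15]

status = (x=121, y=73, w=208, h=128)
violated soft preferences: 19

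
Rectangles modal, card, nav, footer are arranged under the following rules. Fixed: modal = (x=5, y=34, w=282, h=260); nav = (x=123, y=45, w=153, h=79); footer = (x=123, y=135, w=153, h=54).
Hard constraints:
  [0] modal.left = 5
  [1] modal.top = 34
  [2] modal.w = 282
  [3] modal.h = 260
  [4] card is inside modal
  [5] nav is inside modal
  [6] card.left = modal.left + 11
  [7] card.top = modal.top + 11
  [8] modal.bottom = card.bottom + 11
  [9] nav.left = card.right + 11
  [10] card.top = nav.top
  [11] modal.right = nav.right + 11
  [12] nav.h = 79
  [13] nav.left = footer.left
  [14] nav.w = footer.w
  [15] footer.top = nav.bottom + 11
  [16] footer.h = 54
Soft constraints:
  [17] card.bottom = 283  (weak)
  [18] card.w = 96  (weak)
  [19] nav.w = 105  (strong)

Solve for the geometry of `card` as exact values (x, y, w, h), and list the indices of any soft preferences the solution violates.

1. card.x = 16  [card.left = modal.left + 11]
2. card.y = 45  [card.top = modal.top + 11]
3. card.h = 238  [modal.bottom = card.bottom + 11]
4. card.w = 96  [nav.left = card.right + 11]

card = (x=16, y=45, w=96, h=238)
violated soft preferences: 19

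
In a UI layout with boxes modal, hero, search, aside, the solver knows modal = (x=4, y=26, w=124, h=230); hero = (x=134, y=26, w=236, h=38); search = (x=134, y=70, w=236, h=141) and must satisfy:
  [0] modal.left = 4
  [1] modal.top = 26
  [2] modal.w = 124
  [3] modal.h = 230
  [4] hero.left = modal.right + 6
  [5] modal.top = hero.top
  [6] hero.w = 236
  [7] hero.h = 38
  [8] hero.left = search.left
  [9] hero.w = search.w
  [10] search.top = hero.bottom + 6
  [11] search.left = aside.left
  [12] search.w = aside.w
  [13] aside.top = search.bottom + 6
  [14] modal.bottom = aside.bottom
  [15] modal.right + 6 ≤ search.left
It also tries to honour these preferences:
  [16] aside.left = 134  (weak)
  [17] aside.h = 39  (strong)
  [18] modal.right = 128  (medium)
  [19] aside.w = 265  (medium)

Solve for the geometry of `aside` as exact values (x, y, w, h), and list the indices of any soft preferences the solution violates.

1. aside.x = 134  [search.left = aside.left]
2. aside.w = 236  [search.w = aside.w]
3. aside.y = 217  [aside.top = search.bottom + 6]
4. aside.h = 39  [modal.bottom = aside.bottom]

aside = (x=134, y=217, w=236, h=39)
violated soft preferences: 19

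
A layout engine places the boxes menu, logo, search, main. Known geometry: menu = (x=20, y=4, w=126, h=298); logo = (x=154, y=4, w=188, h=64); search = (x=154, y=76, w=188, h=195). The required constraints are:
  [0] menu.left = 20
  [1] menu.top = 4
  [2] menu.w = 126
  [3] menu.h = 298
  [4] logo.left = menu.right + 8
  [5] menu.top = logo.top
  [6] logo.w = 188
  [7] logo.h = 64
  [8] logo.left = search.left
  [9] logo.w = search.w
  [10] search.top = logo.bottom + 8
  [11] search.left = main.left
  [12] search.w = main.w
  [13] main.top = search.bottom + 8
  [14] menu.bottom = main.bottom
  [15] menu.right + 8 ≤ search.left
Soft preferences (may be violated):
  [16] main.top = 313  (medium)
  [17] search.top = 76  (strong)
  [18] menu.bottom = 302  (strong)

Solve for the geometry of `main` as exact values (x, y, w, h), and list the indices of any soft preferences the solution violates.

1. main.x = 154  [search.left = main.left]
2. main.w = 188  [search.w = main.w]
3. main.y = 279  [main.top = search.bottom + 8]
4. main.h = 23  [menu.bottom = main.bottom]

main = (x=154, y=279, w=188, h=23)
violated soft preferences: 16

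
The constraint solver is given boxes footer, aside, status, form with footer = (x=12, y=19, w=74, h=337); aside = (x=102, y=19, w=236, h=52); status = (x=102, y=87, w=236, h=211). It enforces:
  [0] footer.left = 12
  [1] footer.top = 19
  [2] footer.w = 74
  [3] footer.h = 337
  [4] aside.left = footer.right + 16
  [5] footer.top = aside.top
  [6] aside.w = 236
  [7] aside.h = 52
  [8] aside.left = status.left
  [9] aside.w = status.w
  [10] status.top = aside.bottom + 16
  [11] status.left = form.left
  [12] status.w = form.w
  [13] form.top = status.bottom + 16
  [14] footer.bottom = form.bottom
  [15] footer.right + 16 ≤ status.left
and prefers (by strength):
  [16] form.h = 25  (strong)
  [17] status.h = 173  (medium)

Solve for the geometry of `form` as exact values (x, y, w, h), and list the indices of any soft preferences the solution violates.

form = (x=102, y=314, w=236, h=42)
violated soft preferences: 16, 17

1. form.x = 102  [status.left = form.left]
2. form.w = 236  [status.w = form.w]
3. form.y = 314  [form.top = status.bottom + 16]
4. form.h = 42  [footer.bottom = form.bottom]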